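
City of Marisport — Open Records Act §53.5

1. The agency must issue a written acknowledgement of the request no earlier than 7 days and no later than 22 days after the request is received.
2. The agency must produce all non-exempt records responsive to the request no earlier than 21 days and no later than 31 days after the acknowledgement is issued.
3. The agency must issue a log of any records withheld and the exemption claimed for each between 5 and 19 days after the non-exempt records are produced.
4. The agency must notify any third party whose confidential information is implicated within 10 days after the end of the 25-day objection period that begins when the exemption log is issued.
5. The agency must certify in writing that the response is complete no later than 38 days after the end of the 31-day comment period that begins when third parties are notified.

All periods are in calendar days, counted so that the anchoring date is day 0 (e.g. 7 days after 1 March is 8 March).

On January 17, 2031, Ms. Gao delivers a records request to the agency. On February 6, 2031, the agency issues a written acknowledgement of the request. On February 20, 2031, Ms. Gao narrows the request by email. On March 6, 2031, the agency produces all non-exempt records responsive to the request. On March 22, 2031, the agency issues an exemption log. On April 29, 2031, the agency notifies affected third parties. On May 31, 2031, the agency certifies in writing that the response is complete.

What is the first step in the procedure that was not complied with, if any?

Step 1: the window is 7–22 days after January 17, 2031 (when the request is received), so January 24, 2031 through February 8, 2031; done February 6, 2031 — within the window.
Step 2: the window is 21–31 days after February 6, 2031 (when the acknowledgement is issued), so February 27, 2031 through March 9, 2031; done March 6, 2031, which is between those dates.
Step 3: the window is 5–19 days after March 6, 2031 (when the non-exempt records are produced), so March 11, 2031 through March 25, 2031; done March 22, 2031, which is between those dates.
Step 4: 10 days after April 16, 2031 (end of the 25-day objection period, which began when the exemption log is issued on March 22, 2031) is April 26, 2031; done April 29, 2031 — 3 days late.
No need to go further; step 4 was not satisfied.

Step 4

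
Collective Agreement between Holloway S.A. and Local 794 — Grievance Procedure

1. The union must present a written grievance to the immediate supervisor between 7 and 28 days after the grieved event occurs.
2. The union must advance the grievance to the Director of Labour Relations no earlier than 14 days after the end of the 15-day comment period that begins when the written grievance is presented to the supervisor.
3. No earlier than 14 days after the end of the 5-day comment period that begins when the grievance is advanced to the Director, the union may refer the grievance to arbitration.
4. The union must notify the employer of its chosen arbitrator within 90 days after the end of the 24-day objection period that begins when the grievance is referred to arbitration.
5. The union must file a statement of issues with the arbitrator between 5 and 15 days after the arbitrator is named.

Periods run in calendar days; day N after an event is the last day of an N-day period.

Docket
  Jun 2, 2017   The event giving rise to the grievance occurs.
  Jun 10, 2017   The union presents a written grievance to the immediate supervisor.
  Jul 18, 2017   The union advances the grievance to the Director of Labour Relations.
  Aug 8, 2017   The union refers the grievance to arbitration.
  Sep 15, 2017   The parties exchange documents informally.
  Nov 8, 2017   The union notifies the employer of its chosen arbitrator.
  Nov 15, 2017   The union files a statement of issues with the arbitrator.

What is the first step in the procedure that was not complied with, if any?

Step 1: the window is 7–28 days after Jun 2, 2017 (when the grieved event occurs), so Jun 9, 2017 through Jun 30, 2017; done Jun 10, 2017 — within the window.
Step 2: the earliest permitted date is 14 days after Jun 25, 2017 (end of the 15-day comment period, which began when the written grievance is presented to the supervisor on Jun 10, 2017), i.e. Jul 9, 2017; done Jul 18, 2017 — permitted.
Step 3: the earliest permitted date is 14 days after Jul 23, 2017 (end of the 5-day comment period, which began when the grievance is advanced to the Director on Jul 18, 2017), i.e. Aug 6, 2017; Aug 8, 2017 is on or after that date.
Step 4: 90 days after Sep 1, 2017 (end of the 24-day objection period, which began when the grievance is referred to arbitration on Aug 8, 2017) is Nov 30, 2017; Nov 8, 2017 is within that limit.
Step 5: the window is 5–15 days after Nov 8, 2017 (when the arbitrator is named), so Nov 13, 2017 through Nov 23, 2017; Nov 15, 2017 falls inside that range.

None — every step was satisfied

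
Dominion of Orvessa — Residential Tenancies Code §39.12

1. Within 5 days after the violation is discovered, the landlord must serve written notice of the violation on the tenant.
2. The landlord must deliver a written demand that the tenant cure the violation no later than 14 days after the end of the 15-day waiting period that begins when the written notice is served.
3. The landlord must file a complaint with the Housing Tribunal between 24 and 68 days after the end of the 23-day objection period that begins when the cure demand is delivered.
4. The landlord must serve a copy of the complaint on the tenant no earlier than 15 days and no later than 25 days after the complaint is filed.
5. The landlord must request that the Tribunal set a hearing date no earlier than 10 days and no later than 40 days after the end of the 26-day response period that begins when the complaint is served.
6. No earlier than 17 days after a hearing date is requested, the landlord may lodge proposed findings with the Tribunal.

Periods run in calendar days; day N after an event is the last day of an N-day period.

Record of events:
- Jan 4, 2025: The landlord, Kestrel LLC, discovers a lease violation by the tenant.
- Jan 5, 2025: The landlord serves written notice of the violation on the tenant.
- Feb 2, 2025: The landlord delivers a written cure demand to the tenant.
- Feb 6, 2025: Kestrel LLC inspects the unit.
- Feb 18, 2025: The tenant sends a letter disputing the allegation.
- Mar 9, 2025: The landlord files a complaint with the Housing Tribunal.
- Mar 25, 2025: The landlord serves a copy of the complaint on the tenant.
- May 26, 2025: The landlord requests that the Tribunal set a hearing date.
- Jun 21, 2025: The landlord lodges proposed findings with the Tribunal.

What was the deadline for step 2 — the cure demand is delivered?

Feb 3, 2025

The written notice is served on Jan 5, 2025; the 15-day waiting period therefore ends Jan 20, 2025, and step 2 runs from that date. 14 days after Jan 20, 2025 is Feb 3, 2025.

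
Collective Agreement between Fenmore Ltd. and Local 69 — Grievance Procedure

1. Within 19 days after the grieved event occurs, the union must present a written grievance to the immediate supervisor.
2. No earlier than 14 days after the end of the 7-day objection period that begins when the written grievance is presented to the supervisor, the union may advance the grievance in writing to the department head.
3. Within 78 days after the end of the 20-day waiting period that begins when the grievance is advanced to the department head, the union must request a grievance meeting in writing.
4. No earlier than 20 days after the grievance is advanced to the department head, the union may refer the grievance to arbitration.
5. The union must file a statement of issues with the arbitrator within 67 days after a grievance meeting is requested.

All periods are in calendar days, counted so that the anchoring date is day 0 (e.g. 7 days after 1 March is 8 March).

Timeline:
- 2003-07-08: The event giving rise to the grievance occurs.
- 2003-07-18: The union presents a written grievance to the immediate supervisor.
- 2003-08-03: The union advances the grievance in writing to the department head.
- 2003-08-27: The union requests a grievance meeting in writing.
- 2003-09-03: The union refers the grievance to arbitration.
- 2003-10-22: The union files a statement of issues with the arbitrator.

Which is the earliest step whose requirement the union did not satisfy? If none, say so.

Step 2

Step 1 — counting 19 days from 2003-07-08 (when the grieved event occurs) gives a deadline of 2003-07-27; 2003-07-18 is within that limit.
Step 2 — must wait 14 days from 2003-07-25 (end of the 7-day objection period, which began when the written grievance is presented to the supervisor on 2003-07-18), so not before 2003-08-08; done 2003-08-03 — 5 days too early.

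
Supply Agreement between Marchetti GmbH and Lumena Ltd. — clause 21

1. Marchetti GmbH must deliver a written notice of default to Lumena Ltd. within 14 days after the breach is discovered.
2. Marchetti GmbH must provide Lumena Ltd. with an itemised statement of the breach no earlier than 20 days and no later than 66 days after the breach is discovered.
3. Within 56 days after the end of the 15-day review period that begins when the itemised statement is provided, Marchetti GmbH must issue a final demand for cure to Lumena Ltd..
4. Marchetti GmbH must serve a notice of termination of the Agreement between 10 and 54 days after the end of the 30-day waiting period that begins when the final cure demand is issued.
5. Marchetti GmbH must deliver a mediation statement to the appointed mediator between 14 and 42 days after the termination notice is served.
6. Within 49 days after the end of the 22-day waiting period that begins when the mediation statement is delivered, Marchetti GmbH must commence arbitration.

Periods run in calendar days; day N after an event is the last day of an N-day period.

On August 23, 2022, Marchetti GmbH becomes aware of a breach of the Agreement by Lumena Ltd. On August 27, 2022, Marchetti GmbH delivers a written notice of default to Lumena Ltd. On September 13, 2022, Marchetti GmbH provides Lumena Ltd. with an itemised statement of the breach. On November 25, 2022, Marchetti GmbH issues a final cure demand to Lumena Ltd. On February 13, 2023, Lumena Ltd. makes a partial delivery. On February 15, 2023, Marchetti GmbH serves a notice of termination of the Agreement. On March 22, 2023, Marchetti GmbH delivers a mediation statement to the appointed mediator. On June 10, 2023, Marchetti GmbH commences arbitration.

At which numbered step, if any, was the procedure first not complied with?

Step 3

Step 1 — counting 14 days from August 23, 2022 (when the breach is discovered) gives a deadline of September 6, 2022; completed August 27, 2022, before the deadline.
Step 2 — 20 and 66 days from August 23, 2022 (when the breach is discovered) are September 12, 2022 and October 28, 2022 respectively; done September 13, 2022, which is between those dates.
Step 3 — counting 56 days from September 28, 2022 (end of the 15-day review period, which began when the itemised statement is provided on September 13, 2022) gives a deadline of November 23, 2022; done November 25, 2022 — 2 days late.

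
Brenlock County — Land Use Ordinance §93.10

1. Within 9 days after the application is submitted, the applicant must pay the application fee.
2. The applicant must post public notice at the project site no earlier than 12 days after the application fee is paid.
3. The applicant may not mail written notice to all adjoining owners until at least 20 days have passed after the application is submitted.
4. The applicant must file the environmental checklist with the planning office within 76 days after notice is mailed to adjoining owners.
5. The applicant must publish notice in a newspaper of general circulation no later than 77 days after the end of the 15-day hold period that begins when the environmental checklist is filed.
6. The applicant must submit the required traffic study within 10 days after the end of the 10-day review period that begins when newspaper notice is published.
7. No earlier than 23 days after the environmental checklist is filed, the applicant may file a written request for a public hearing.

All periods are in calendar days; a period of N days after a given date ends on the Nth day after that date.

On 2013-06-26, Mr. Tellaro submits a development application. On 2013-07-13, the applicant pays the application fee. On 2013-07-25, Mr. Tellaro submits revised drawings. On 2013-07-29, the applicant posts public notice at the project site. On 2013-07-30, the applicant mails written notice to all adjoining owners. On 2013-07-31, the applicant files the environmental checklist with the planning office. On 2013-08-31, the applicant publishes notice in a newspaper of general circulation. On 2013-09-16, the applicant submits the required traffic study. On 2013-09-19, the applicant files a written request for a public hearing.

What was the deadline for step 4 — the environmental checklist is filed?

2013-10-14

Step 4 runs from 2013-07-30, when notice is mailed to adjoining owners. 76 days after 2013-07-30 is 2013-10-14.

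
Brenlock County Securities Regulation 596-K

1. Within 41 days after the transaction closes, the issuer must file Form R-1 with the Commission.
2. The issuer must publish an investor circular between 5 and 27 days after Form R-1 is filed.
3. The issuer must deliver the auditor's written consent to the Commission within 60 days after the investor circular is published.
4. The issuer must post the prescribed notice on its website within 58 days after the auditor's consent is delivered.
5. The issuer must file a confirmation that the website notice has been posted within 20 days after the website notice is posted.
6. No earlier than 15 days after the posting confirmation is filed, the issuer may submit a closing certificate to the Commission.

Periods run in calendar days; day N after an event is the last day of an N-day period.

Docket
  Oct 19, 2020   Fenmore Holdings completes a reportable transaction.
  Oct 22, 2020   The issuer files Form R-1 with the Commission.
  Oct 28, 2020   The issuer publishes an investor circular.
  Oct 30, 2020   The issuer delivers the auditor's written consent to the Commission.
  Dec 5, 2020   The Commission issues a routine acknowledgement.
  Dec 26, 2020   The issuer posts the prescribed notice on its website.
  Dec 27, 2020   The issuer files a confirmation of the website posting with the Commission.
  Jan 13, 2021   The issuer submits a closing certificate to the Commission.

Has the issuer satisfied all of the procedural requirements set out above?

Yes

(1) due by Oct 19, 2020 + 41 days = Nov 29, 2020; completed Oct 22, 2020, before the deadline.
(2) the permitted window runs from Oct 22, 2020 + 5 = Oct 27, 2020 to Oct 22, 2020 + 27 = Nov 18, 2020; done Oct 28, 2020 — within the window.
(3) due by Oct 28, 2020 + 60 days = Dec 27, 2020; completed Oct 30, 2020, before the deadline.
(4) due by Oct 30, 2020 + 58 days = Dec 27, 2020; completed Dec 26, 2020, before the deadline.
(5) due by Dec 26, 2020 + 20 days = Jan 15, 2021; completed Dec 27, 2020, before the deadline.
(6) permitted from Dec 27, 2020 + 15 days = Jan 11, 2021 onward; Jan 13, 2021 is on or after that date.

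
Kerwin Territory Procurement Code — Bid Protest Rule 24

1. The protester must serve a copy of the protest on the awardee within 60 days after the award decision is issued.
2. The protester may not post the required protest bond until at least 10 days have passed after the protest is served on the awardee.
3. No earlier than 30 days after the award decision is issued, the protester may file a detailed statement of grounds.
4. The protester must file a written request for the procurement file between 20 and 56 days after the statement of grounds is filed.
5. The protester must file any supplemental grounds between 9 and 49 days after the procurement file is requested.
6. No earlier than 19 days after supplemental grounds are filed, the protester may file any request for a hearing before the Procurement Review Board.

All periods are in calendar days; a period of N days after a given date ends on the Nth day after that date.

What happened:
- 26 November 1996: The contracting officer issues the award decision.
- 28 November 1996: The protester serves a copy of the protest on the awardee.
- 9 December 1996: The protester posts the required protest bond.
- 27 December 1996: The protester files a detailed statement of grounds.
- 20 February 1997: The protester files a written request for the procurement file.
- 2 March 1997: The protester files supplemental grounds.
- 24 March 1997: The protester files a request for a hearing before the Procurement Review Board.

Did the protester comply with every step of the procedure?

Step 1 — counting 60 days from 26 November 1996 (when the award decision is issued) gives a deadline of 25 January 1997; completed 28 November 1996, before the deadline.
Step 2 — must wait 10 days from 28 November 1996 (when the protest is served on the awardee), so not before 8 December 1996; done 9 December 1996, after the minimum wait.
Step 3 — must wait 30 days from 26 November 1996 (when the award decision is issued), so not before 26 December 1996; 27 December 1996 is on or after that date.
Step 4 — 20 and 56 days from 27 December 1996 (when the statement of grounds is filed) are 16 January 1997 and 21 February 1997 respectively; done 20 February 1997, which is between those dates.
Step 5 — 9 and 49 days from 20 February 1997 (when the procurement file is requested) are 1 March 1997 and 10 April 1997 respectively; done 2 March 1997, which is between those dates.
Step 6 — must wait 19 days from 2 March 1997 (when supplemental grounds are filed), so not before 21 March 1997; 24 March 1997 is on or after that date.

Yes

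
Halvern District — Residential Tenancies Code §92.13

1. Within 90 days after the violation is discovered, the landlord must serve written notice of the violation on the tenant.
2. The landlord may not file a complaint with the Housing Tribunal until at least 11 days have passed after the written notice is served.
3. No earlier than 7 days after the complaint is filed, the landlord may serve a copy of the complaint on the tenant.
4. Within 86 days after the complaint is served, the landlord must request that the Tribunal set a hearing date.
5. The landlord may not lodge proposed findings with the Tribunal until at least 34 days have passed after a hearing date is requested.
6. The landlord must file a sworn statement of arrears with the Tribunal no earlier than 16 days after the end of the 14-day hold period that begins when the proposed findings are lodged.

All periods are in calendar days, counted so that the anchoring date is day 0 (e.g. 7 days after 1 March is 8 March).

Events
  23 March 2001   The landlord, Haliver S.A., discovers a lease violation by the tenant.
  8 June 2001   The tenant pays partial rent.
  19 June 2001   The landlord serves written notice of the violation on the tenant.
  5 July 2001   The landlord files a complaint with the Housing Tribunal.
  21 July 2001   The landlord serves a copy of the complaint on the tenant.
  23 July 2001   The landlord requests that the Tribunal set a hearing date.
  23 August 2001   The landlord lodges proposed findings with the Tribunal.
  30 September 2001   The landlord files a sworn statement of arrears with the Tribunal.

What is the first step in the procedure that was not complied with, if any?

Step 5

(1) due by 23 March 2001 + 90 days = 21 June 2001; done 19 June 2001 — timely.
(2) permitted from 19 June 2001 + 11 days = 30 June 2001 onward; done 5 July 2001, after the minimum wait.
(3) permitted from 5 July 2001 + 7 days = 12 July 2001 onward; done 21 July 2001, after the minimum wait.
(4) due by 21 July 2001 + 86 days = 15 October 2001; completed 23 July 2001, before the deadline.
(5) permitted from 23 July 2001 + 34 days = 26 August 2001 onward; 23 August 2001 is 3 days before the earliest permitted date.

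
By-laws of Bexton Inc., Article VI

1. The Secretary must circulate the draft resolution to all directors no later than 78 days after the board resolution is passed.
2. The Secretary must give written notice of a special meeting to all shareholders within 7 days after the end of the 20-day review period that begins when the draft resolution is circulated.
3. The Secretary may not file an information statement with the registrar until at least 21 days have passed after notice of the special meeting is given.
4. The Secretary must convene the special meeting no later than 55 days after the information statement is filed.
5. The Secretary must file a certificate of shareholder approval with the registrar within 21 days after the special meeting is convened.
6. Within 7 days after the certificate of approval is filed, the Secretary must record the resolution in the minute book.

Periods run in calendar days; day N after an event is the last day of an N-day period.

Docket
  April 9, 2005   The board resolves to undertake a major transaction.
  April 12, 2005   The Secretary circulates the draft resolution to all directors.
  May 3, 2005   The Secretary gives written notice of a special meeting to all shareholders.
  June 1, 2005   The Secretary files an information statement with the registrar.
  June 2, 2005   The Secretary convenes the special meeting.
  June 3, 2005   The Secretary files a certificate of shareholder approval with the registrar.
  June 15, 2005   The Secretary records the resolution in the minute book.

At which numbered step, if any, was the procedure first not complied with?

Step 1 — counting 78 days from April 9, 2005 (when the board resolution is passed) gives a deadline of June 26, 2005; April 12, 2005 is within that limit.
Step 2 — counting 7 days from May 2, 2005 (end of the 20-day review period, which began when the draft resolution is circulated on April 12, 2005) gives a deadline of May 9, 2005; completed May 3, 2005, before the deadline.
Step 3 — must wait 21 days from May 3, 2005 (when notice of the special meeting is given), so not before May 24, 2005; done June 1, 2005, after the minimum wait.
Step 4 — counting 55 days from June 1, 2005 (when the information statement is filed) gives a deadline of July 26, 2005; completed June 2, 2005, before the deadline.
Step 5 — counting 21 days from June 2, 2005 (when the special meeting is convened) gives a deadline of June 23, 2005; June 3, 2005 is within that limit.
Step 6 — counting 7 days from June 3, 2005 (when the certificate of approval is filed) gives a deadline of June 10, 2005; June 15, 2005 misses that deadline by 5 days.
The procedure was therefore not followed at step 6.

Step 6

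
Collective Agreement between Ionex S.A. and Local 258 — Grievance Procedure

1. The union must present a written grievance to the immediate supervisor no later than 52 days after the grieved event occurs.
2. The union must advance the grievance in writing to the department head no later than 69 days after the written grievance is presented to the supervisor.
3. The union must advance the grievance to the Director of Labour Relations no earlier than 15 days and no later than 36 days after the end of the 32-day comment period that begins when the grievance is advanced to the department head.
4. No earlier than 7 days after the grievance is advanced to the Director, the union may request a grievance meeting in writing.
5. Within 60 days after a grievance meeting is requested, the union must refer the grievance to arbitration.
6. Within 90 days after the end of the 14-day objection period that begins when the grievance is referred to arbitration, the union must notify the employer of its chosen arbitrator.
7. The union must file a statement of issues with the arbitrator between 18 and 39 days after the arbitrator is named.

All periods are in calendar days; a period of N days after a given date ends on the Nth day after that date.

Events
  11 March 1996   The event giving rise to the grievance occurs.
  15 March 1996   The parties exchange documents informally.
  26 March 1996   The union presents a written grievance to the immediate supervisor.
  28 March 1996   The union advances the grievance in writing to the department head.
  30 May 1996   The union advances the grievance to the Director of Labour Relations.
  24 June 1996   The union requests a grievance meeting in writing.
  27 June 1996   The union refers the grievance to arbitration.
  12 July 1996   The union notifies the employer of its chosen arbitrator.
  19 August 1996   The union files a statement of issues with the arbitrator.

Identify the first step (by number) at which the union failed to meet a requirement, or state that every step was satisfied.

Step 1: 52 days after 11 March 1996 (when the grieved event occurs) is 2 May 1996; done 26 March 1996 — timely.
Step 2: 69 days after 26 March 1996 (when the written grievance is presented to the supervisor) is 3 June 1996; 28 March 1996 is within that limit.
Step 3: the window is 15–36 days after 29 April 1996 (end of the 32-day comment period, which began when the grievance is advanced to the department head on 28 March 1996), so 14 May 1996 through 4 June 1996; done 30 May 1996 — within the window.
Step 4: the earliest permitted date is 7 days after 30 May 1996 (when the grievance is advanced to the Director), i.e. 6 June 1996; 24 June 1996 is on or after that date.
Step 5: 60 days after 24 June 1996 (when a grievance meeting is requested) is 23 August 1996; completed 27 June 1996, before the deadline.
Step 6: 90 days after 11 July 1996 (end of the 14-day objection period, which began when the grievance is referred to arbitration on 27 June 1996) is 9 October 1996; done 12 July 1996 — timely.
Step 7: the window is 18–39 days after 12 July 1996 (when the arbitrator is named), so 30 July 1996 through 20 August 1996; done 19 August 1996 — within the window.

None — every step was satisfied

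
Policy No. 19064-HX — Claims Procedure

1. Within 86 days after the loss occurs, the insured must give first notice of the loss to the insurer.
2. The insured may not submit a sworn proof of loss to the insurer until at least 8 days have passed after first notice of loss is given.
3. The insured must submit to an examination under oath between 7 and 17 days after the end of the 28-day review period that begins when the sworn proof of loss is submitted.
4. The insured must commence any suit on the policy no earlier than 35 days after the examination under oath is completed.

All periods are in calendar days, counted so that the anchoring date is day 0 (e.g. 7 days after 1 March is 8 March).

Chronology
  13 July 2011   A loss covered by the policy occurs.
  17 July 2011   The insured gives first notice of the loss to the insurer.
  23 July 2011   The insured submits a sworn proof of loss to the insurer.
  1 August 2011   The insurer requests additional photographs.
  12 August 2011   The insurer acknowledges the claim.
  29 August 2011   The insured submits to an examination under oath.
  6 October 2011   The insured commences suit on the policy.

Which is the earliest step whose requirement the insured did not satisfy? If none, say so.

Step 2

Step 1: 86 days after 13 July 2011 (when the loss occurs) is 7 October 2011; completed 17 July 2011, before the deadline.
Step 2: the earliest permitted date is 8 days after 17 July 2011 (when first notice of loss is given), i.e. 25 July 2011; 23 July 2011 is 2 days before the earliest permitted date.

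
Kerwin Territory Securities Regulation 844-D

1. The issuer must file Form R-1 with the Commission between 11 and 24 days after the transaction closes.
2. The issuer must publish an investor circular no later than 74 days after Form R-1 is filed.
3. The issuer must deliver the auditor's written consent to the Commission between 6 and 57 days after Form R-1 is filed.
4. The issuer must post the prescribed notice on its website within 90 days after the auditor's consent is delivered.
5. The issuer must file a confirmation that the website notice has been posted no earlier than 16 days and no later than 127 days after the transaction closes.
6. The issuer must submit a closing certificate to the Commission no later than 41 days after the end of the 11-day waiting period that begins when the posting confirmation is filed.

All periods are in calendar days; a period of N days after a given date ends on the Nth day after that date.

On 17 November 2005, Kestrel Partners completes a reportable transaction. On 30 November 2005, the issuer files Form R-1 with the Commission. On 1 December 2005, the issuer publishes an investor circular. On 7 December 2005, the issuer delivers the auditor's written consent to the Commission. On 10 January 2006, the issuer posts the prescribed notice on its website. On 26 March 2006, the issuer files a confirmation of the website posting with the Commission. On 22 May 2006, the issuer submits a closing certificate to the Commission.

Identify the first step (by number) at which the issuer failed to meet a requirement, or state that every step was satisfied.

Step 5

(1) the permitted window runs from 17 November 2005 + 11 = 28 November 2005 to 17 November 2005 + 24 = 11 December 2005; done 30 November 2005 — within the window.
(2) due by 30 November 2005 + 74 days = 12 February 2006; completed 1 December 2005, before the deadline.
(3) the permitted window runs from 30 November 2005 + 6 = 6 December 2005 to 30 November 2005 + 57 = 26 January 2006; done 7 December 2005, which is between those dates.
(4) due by 7 December 2005 + 90 days = 7 March 2006; done 10 January 2006 — timely.
(5) the permitted window runs from 17 November 2005 + 16 = 3 December 2005 to 17 November 2005 + 127 = 24 March 2006; done 26 March 2006 — 2 days after the window closed.
No need to go further; step 5 was not satisfied.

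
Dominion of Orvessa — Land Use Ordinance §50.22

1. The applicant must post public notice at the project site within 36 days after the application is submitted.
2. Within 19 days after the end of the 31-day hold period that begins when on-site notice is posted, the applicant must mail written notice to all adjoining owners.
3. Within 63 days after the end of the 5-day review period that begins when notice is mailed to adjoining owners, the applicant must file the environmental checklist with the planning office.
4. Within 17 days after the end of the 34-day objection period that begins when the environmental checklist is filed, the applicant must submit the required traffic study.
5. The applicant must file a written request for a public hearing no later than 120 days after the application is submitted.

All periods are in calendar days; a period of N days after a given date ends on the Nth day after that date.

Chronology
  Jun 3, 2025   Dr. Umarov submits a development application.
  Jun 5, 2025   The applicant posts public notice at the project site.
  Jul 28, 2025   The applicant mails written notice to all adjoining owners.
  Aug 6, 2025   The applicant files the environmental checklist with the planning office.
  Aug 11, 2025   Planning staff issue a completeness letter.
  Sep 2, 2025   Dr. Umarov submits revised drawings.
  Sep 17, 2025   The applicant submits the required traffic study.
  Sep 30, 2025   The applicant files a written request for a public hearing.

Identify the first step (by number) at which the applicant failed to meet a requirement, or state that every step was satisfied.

Step 2

(1) due by Jun 3, 2025 + 36 days = Jul 9, 2025; done Jun 5, 2025 — timely.
(2) due by Jul 6, 2025 + 19 days = Jul 25, 2025; not done until Jul 28, 2025, 3 days after the deadline.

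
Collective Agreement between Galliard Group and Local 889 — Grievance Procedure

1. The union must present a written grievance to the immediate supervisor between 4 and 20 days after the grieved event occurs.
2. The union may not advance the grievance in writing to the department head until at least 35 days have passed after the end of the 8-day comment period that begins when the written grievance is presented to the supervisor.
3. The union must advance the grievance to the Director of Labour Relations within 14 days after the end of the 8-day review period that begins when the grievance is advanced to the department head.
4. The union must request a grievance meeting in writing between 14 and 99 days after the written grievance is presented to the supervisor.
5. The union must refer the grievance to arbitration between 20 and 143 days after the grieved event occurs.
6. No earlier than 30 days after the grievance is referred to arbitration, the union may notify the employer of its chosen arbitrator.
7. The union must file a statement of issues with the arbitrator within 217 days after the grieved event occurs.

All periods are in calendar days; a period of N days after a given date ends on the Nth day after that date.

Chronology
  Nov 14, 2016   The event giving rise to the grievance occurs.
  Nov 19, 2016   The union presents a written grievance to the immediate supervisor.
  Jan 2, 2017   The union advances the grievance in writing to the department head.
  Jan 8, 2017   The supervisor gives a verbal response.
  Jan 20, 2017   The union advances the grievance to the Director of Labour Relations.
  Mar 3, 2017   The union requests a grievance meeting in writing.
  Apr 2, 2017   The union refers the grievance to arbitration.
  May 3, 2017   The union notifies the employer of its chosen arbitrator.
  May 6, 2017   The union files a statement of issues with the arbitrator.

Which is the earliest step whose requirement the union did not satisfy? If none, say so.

Step 4

(1) the permitted window runs from Nov 14, 2016 + 4 = Nov 18, 2016 to Nov 14, 2016 + 20 = Dec 4, 2016; Nov 19, 2016 falls inside that range.
(2) permitted from Nov 27, 2016 + 35 days = Jan 1, 2017 onward; Jan 2, 2017 is on or after that date.
(3) due by Jan 10, 2017 + 14 days = Jan 24, 2017; done Jan 20, 2017 — timely.
(4) the permitted window runs from Nov 19, 2016 + 14 = Dec 3, 2016 to Nov 19, 2016 + 99 = Feb 26, 2017; done Mar 3, 2017 — 5 days after the window closed.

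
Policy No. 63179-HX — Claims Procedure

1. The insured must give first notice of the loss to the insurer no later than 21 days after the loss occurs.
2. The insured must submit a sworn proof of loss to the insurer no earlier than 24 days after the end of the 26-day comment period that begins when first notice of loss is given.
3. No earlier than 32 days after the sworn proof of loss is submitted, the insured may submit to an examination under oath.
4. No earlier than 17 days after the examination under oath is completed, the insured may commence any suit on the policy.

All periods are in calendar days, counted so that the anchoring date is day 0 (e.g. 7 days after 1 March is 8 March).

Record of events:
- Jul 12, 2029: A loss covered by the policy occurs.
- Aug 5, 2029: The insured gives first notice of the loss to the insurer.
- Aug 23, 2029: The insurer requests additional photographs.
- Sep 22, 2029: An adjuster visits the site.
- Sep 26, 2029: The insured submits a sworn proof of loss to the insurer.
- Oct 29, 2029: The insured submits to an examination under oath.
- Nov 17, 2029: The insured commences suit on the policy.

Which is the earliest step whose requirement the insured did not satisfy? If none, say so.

Step 1

(1) due by Jul 12, 2029 + 21 days = Aug 2, 2029; Aug 5, 2029 misses that deadline by 3 days.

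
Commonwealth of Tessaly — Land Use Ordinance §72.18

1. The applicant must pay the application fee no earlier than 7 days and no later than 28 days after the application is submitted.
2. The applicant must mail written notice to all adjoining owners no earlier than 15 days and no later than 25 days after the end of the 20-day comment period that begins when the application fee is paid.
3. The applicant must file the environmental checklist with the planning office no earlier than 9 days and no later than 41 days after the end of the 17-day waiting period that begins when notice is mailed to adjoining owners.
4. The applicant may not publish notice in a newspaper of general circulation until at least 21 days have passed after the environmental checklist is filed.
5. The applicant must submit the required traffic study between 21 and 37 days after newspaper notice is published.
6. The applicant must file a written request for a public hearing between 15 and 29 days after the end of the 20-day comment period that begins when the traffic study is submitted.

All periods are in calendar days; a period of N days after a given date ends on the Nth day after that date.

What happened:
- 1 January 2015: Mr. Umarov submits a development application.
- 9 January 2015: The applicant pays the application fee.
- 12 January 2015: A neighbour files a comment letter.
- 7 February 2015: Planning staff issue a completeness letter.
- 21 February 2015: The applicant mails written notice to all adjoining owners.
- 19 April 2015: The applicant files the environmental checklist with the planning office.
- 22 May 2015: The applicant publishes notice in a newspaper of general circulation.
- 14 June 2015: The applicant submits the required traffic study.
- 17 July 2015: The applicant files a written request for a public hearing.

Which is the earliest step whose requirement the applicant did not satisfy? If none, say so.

Step 1: the window is 7–28 days after 1 January 2015 (when the application is submitted), so 8 January 2015 through 29 January 2015; done 9 January 2015 — within the window.
Step 2: the window is 15–25 days after 29 January 2015 (end of the 20-day comment period, which began when the application fee is paid on 9 January 2015), so 13 February 2015 through 23 February 2015; 21 February 2015 falls inside that range.
Step 3: the window is 9–41 days after 10 March 2015 (end of the 17-day waiting period, which began when notice is mailed to adjoining owners on 21 February 2015), so 19 March 2015 through 20 April 2015; done 19 April 2015, which is between those dates.
Step 4: the earliest permitted date is 21 days after 19 April 2015 (when the environmental checklist is filed), i.e. 10 May 2015; done 22 May 2015, after the minimum wait.
Step 5: the window is 21–37 days after 22 May 2015 (when newspaper notice is published), so 12 June 2015 through 28 June 2015; done 14 June 2015 — within the window.
Step 6: the window is 15–29 days after 4 July 2015 (end of the 20-day comment period, which began when the traffic study is submitted on 14 June 2015), so 19 July 2015 through 2 August 2015; 17 July 2015 is 2 days too early.
Later steps need not be reached.

Step 6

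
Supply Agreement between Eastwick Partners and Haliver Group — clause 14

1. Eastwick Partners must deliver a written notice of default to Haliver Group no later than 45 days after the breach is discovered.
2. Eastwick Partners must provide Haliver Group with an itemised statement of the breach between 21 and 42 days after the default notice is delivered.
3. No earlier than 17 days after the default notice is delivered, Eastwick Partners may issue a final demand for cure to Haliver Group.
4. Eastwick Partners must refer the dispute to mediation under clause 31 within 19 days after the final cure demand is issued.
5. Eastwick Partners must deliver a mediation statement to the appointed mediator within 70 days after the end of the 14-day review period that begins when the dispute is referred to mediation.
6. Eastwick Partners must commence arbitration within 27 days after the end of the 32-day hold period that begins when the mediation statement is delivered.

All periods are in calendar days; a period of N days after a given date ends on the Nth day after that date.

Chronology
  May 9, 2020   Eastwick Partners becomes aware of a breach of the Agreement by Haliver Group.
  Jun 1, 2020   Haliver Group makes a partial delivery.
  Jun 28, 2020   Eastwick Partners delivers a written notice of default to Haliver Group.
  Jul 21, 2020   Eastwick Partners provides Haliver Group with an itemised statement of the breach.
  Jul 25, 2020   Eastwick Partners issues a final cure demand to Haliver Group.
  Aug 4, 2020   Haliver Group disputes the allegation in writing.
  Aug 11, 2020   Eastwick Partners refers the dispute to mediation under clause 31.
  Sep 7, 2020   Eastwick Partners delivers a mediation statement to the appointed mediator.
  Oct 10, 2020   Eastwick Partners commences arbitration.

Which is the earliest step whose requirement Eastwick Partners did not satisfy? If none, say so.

Step 1

(1) due by May 9, 2020 + 45 days = Jun 23, 2020; not done until Jun 28, 2020, 5 days after the deadline.
Later steps need not be reached.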